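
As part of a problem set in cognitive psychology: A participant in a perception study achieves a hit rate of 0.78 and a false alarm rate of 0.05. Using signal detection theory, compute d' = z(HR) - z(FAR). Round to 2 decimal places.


d' = z(HR) - z(FAR)
z(0.78) = 0.7722
z(0.05) = -1.6449
d' = 0.7722 - -1.6449
= 2.42


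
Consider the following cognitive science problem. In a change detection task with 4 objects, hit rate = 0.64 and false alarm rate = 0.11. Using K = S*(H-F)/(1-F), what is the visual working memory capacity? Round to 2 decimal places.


K = S * (H - F) / (1 - F)
H - F = 0.53
1 - F = 0.89
K = 4 * 0.53 / 0.89
= 2.38


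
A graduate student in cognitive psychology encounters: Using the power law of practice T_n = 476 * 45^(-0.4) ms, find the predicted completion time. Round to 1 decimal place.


T_n = 476 * 45^(-0.4)
45^(-0.4) = 0.21813
T_n = 476 * 0.21813
= 103.8 ms


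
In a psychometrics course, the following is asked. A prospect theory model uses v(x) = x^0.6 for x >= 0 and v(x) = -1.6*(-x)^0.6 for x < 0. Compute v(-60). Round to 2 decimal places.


Since x = -60 < 0, use v(x) = -lambda*(-x)^alpha
(-x) = 60
60^0.6 = 11.6652
v(-60) = -1.6 * 11.6652
= -18.66


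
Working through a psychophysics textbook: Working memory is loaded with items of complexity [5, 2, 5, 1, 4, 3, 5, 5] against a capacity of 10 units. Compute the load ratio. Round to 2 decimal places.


Total complexity = 5 + 2 + 5 + 1 + 4 + 3 + 5 + 5 = 30
Load = total / capacity = 30 / 10
= 3.00


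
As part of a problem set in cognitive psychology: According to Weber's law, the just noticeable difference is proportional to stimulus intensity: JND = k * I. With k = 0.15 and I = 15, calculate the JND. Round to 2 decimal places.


JND = k * I
JND = 0.15 * 15
= 2.25


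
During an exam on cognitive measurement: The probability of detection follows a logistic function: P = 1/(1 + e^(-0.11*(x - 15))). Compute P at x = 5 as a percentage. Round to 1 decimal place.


P(x) = 1/(1 + e^(-0.11*(5 - 15)))
Exponent = -0.11 * -10 = 1.1
e^(1.1) = 3.004166
P = 1/(1 + 3.004166) = 0.24974
Percentage = 25.0


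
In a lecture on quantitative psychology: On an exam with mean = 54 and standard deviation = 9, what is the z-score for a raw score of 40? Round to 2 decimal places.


z = (X - mu) / sigma
= (40 - 54) / 9
= -14 / 9
= -1.56


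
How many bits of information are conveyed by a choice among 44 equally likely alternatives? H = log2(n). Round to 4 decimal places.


H = log2(n)
H = log2(44)
= 5.4594


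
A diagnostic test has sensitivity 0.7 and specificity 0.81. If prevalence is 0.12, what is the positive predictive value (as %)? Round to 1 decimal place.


PPV = (sens * prev) / (sens * prev + (1-spec) * (1-prev))
Numerator = 0.7 * 0.12 = 0.084
P(positive and no disease) = (1 - spec) * (1 - prev) = (1 - 0.81) * (1 - 0.12) = 0.1672
Denominator = 0.084 + 0.1672 = 0.2512
PPV = 0.084 / 0.2512 = 0.334395
As percentage = 33.4


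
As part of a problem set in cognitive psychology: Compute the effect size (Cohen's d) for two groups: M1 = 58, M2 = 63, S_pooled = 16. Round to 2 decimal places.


Cohen's d = (M1 - M2) / S_pooled
= (58 - 63) / 16
= -5 / 16
= -0.31


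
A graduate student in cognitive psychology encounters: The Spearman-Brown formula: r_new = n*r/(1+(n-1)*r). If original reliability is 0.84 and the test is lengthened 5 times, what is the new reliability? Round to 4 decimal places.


r_new = n*r / (1 + (n-1)*r)
Numerator = 5 * 0.84 = 4.2
Denominator = 1 + 4 * 0.84 = 4.36
r_new = 4.2 / 4.36
= 0.9633


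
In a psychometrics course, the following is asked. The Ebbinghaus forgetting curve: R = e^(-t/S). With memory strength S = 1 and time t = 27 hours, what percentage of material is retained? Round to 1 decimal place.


R = e^(-t/S)
-t/S = -27/1 = -27.0
R = e^(-27.0) = 0.0
Percentage = 0.0 * 100
= 0.0


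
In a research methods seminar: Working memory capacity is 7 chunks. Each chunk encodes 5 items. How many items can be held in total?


Total items = chunks * items_per_chunk
= 7 * 5
= 35


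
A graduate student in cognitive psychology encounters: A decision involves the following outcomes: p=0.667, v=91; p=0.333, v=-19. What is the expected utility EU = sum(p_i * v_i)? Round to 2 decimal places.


EU = sum(p_i * v_i)
0.667 * 91 = 60.697
0.333 * -19 = -6.327
EU = 60.697 + -6.327
= 54.37


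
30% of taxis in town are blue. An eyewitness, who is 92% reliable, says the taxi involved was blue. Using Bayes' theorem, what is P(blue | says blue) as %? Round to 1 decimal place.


P(blue | says blue) = P(says blue | blue)*P(blue) / [P(says blue | blue)*P(blue) + P(says blue | not blue)*P(not blue)]
Numerator = 0.92 * 0.3 = 0.276
False identification = 0.08 * 0.7 = 0.056
P = 0.276 / (0.276 + 0.056)
= 0.276 / 0.332
As percentage = 83.1


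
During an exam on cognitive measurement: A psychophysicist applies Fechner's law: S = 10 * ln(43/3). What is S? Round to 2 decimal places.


S = 10 * ln(43/3)
I/I0 = 14.333333
ln(14.333333) = 2.6626
S = 10 * 2.6626
= 26.63


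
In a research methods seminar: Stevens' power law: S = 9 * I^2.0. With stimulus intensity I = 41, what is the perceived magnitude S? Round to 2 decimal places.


S = 9 * 41^2.0
41^2.0 = 1681.0
S = 9 * 1681.0
= 15129.00


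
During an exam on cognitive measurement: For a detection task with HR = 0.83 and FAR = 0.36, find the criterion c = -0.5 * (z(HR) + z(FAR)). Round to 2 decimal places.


c = -0.5 * (z(HR) + z(FAR))
z(0.83) = 0.9542
z(0.36) = -0.3585
c = -0.5 * (0.9542 + -0.3585)
= -0.5 * 0.5957
= -0.30


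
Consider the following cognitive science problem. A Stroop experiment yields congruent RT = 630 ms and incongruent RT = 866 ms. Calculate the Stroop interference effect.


Stroop effect = RT(incongruent) - RT(congruent)
= 866 - 630
= 236 ms


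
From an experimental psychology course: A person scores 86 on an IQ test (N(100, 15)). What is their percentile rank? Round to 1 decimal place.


z = (IQ - mean) / SD
z = (86 - 100) / 15 = -0.9333
Percentile = Phi(-0.9333) * 100
Phi(-0.9333) = 0.175333
= 17.5


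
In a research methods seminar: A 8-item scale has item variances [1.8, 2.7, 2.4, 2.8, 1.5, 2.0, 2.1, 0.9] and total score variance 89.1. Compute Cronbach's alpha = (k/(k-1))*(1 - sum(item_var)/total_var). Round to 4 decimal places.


alpha = (k/(k-1)) * (1 - sum(s_i^2)/s_total^2)
sum(item variances) = 16.2
k/(k-1) = 8/7 = 1.142857
1 - 16.2/89.1 = 1 - 0.181818 = 0.818182
alpha = 1.142857 * 0.818182
= 0.9351


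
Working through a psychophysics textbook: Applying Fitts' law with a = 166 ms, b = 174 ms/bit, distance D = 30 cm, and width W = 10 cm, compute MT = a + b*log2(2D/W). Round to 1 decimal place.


MT = 166 + 174 * log2(2*30/10)
2D/W = 6.0
log2(6.0) = 2.585
MT = 166 + 174 * 2.585
= 615.8 ms


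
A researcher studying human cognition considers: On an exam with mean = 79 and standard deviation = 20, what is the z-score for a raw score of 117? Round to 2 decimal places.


z = (X - mu) / sigma
= (117 - 79) / 20
= 38 / 20
= 1.90


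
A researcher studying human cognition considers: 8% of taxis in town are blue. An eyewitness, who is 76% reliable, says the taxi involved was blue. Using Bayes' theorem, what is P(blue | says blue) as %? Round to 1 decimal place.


P(blue | says blue) = P(says blue | blue)*P(blue) / [P(says blue | blue)*P(blue) + P(says blue | not blue)*P(not blue)]
Numerator = 0.76 * 0.08 = 0.0608
False identification = 0.24 * 0.92 = 0.2208
P = 0.0608 / (0.0608 + 0.2208)
= 0.0608 / 0.2816
As percentage = 21.6


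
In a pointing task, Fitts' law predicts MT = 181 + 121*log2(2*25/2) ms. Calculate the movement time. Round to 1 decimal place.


MT = 181 + 121 * log2(2*25/2)
2D/W = 25.0
log2(25.0) = 4.6439
MT = 181 + 121 * 4.6439
= 742.9 ms


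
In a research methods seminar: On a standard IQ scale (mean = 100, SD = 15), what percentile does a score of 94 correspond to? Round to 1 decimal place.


z = (IQ - mean) / SD
z = (94 - 100) / 15 = -0.4
Percentile = Phi(-0.4) * 100
Phi(-0.4) = 0.344578
= 34.5


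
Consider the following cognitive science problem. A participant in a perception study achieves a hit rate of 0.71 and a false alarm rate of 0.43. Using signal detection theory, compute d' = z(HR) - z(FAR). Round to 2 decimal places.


d' = z(HR) - z(FAR)
z(0.71) = 0.5534
z(0.43) = -0.1764
d' = 0.5534 - -0.1764
= 0.73


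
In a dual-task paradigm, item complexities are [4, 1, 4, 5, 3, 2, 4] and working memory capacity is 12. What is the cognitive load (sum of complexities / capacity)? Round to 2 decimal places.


Total complexity = 4 + 1 + 4 + 5 + 3 + 2 + 4 = 23
Load = total / capacity = 23 / 12
= 1.92


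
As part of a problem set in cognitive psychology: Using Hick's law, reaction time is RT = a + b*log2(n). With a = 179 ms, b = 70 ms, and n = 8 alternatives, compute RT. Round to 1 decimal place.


RT = 179 + 70 * log2(8)
log2(8) = 3.0
RT = 179 + 70 * 3.0
= 179 + 210.0
= 389.0 ms


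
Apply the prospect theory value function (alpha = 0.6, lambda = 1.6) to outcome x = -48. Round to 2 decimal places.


Since x = -48 < 0, use v(x) = -lambda*(-x)^alpha
(-x) = 48
48^0.6 = 10.2034
v(-48) = -1.6 * 10.2034
= -16.33


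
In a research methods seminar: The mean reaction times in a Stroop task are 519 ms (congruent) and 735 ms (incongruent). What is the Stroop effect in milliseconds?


Stroop effect = RT(incongruent) - RT(congruent)
= 735 - 519
= 216 ms


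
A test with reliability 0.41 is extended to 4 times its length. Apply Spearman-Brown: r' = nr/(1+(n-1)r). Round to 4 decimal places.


r_new = n*r / (1 + (n-1)*r)
Numerator = 4 * 0.41 = 1.64
Denominator = 1 + 3 * 0.41 = 2.23
r_new = 1.64 / 2.23
= 0.7354


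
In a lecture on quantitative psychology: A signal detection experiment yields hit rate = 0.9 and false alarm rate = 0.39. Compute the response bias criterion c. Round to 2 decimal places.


c = -0.5 * (z(HR) + z(FAR))
z(0.9) = 1.2816
z(0.39) = -0.2793
c = -0.5 * (1.2816 + -0.2793)
= -0.5 * 1.0023
= -0.50


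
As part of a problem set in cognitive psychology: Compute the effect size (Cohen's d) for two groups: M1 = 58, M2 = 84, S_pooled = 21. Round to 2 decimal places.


Cohen's d = (M1 - M2) / S_pooled
= (58 - 84) / 21
= -26 / 21
= -1.24


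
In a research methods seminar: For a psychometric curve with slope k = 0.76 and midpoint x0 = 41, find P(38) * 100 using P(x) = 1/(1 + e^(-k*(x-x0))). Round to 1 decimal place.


P(x) = 1/(1 + e^(-0.76*(38 - 41)))
Exponent = -0.76 * -3 = 2.28
e^(2.28) = 9.77668
P = 1/(1 + 9.77668) = 0.092793
Percentage = 9.3


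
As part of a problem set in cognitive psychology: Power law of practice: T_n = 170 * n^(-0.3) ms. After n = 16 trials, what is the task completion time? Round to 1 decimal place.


T_n = 170 * 16^(-0.3)
16^(-0.3) = 0.435275
T_n = 170 * 0.435275
= 74.0 ms


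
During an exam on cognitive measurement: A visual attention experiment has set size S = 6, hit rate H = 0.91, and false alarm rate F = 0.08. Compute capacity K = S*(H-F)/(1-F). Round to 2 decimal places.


K = S * (H - F) / (1 - F)
H - F = 0.83
1 - F = 0.92
K = 6 * 0.83 / 0.92
= 5.41


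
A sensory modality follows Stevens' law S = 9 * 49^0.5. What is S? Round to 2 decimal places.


S = 9 * 49^0.5
49^0.5 = 7.0
S = 9 * 7.0
= 63.00


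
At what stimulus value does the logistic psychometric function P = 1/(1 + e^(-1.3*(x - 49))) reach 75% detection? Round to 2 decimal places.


At P = 0.75: 0.75 = 1/(1 + e^(-k*(x-x0)))
Solving: e^(-k*(x-x0)) = 1/3
x = x0 + ln(3)/k
ln(3) = 1.0986
x = 49 + 1.0986/1.3
= 49 + 0.8451
= 49.85


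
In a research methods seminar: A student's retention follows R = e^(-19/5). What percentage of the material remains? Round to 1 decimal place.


R = e^(-t/S)
-t/S = -19/5 = -3.8
R = e^(-3.8) = 0.022371
Percentage = 0.022371 * 100
= 2.2


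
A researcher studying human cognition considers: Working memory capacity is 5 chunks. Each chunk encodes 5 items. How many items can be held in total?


Total items = chunks * items_per_chunk
= 5 * 5
= 25


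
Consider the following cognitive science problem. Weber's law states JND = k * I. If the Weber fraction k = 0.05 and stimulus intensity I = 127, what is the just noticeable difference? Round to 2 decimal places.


JND = k * I
JND = 0.05 * 127
= 6.35


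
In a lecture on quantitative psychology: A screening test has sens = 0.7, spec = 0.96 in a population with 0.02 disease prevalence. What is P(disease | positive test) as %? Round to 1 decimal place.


PPV = (sens * prev) / (sens * prev + (1-spec) * (1-prev))
Numerator = 0.7 * 0.02 = 0.014
P(positive and no disease) = (1 - spec) * (1 - prev) = (1 - 0.96) * (1 - 0.02) = 0.0392
Denominator = 0.014 + 0.0392 = 0.0532
PPV = 0.014 / 0.0532 = 0.263158
As percentage = 26.3


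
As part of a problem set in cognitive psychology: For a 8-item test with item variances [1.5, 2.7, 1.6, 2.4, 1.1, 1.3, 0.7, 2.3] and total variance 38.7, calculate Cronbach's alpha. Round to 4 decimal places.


alpha = (k/(k-1)) * (1 - sum(s_i^2)/s_total^2)
sum(item variances) = 13.6
k/(k-1) = 8/7 = 1.142857
1 - 13.6/38.7 = 1 - 0.351421 = 0.648579
alpha = 1.142857 * 0.648579
= 0.7412


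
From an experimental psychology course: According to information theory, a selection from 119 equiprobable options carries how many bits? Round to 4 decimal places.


H = log2(n)
H = log2(119)
= 6.8948


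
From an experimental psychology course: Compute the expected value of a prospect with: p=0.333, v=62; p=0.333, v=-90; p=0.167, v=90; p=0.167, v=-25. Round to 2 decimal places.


EU = sum(p_i * v_i)
0.333 * 62 = 20.646
0.333 * -90 = -29.97
0.167 * 90 = 15.03
0.167 * -25 = -4.175
EU = 20.646 + -29.97 + 15.03 + -4.175
= 1.53


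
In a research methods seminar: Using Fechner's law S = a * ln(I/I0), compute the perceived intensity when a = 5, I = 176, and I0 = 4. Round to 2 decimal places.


S = 5 * ln(176/4)
I/I0 = 44.0
ln(44.0) = 3.7842
S = 5 * 3.7842
= 18.92


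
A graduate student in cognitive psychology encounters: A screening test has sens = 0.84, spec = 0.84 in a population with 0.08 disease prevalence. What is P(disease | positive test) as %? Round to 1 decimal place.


PPV = (sens * prev) / (sens * prev + (1-spec) * (1-prev))
Numerator = 0.84 * 0.08 = 0.0672
P(positive and no disease) = (1 - spec) * (1 - prev) = (1 - 0.84) * (1 - 0.08) = 0.1472
Denominator = 0.0672 + 0.1472 = 0.2144
PPV = 0.0672 / 0.2144 = 0.313433
As percentage = 31.3


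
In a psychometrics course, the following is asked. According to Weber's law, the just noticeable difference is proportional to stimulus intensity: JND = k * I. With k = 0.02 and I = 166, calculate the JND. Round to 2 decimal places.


JND = k * I
JND = 0.02 * 166
= 3.32


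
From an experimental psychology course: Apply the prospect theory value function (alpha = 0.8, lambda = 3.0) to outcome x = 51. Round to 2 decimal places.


Since x = 51 >= 0, use v(x) = x^0.8
51^0.8 = 23.2304
v(51) = 23.23


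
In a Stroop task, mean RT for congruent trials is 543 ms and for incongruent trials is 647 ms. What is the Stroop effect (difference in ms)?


Stroop effect = RT(incongruent) - RT(congruent)
= 647 - 543
= 104 ms


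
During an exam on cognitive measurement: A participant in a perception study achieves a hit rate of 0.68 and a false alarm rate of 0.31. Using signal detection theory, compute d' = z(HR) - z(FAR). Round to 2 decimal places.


d' = z(HR) - z(FAR)
z(0.68) = 0.4677
z(0.31) = -0.4959
d' = 0.4677 - -0.4959
= 0.96


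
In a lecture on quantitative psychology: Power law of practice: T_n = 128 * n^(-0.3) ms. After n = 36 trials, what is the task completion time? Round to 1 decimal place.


T_n = 128 * 36^(-0.3)
36^(-0.3) = 0.341279
T_n = 128 * 0.341279
= 43.7 ms


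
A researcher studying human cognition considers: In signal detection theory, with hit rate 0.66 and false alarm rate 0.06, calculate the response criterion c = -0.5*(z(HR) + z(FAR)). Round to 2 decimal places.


c = -0.5 * (z(HR) + z(FAR))
z(0.66) = 0.4125
z(0.06) = -1.5548
c = -0.5 * (0.4125 + -1.5548)
= -0.5 * -1.1423
= 0.57


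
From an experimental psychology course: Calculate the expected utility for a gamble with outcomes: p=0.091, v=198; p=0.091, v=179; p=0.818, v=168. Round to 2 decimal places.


EU = sum(p_i * v_i)
0.091 * 198 = 18.018
0.091 * 179 = 16.289
0.818 * 168 = 137.424
EU = 18.018 + 16.289 + 137.424
= 171.73


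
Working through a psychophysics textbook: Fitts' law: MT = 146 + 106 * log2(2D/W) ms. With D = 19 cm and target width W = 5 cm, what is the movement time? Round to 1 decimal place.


MT = 146 + 106 * log2(2*19/5)
2D/W = 7.6
log2(7.6) = 2.926
MT = 146 + 106 * 2.926
= 456.2 ms


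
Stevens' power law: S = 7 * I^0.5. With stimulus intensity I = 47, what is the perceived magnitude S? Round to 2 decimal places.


S = 7 * 47^0.5
47^0.5 = 6.8557
S = 7 * 6.8557
= 47.99


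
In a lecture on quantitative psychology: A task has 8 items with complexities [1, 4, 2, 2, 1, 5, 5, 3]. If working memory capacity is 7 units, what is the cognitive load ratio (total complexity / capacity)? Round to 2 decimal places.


Total complexity = 1 + 4 + 2 + 2 + 1 + 5 + 5 + 3 = 23
Load = total / capacity = 23 / 7
= 3.29


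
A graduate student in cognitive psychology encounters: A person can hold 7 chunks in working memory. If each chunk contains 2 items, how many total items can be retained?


Total items = chunks * items_per_chunk
= 7 * 2
= 14


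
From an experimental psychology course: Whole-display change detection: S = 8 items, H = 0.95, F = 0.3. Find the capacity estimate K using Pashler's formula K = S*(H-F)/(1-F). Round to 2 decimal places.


K = S * (H - F) / (1 - F)
H - F = 0.65
1 - F = 0.7
K = 8 * 0.65 / 0.7
= 7.43


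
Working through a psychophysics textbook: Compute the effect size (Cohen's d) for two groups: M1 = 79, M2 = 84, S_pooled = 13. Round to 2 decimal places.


Cohen's d = (M1 - M2) / S_pooled
= (79 - 84) / 13
= -5 / 13
= -0.38


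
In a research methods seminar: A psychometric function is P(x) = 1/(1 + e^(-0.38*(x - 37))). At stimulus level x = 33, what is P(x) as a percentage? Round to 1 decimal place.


P(x) = 1/(1 + e^(-0.38*(33 - 37)))
Exponent = -0.38 * -4 = 1.52
e^(1.52) = 4.572225
P = 1/(1 + 4.572225) = 0.179462
Percentage = 17.9


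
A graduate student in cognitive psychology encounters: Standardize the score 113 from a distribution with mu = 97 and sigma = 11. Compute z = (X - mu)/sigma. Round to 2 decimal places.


z = (X - mu) / sigma
= (113 - 97) / 11
= 16 / 11
= 1.45


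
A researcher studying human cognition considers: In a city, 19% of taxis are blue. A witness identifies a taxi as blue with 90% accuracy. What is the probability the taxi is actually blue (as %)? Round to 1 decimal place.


P(blue | says blue) = P(says blue | blue)*P(blue) / [P(says blue | blue)*P(blue) + P(says blue | not blue)*P(not blue)]
Numerator = 0.9 * 0.19 = 0.171
False identification = 0.1 * 0.81 = 0.081
P = 0.171 / (0.171 + 0.081)
= 0.171 / 0.252
As percentage = 67.9


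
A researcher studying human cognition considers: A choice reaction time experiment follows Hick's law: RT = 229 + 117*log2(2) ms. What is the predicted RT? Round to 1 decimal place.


RT = 229 + 117 * log2(2)
log2(2) = 1.0
RT = 229 + 117 * 1.0
= 229 + 117.0
= 346.0 ms


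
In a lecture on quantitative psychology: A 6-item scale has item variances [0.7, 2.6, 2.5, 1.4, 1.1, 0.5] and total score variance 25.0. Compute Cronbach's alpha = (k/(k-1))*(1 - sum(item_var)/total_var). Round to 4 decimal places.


alpha = (k/(k-1)) * (1 - sum(s_i^2)/s_total^2)
sum(item variances) = 8.8
k/(k-1) = 6/5 = 1.2
1 - 8.8/25.0 = 1 - 0.352 = 0.648
alpha = 1.2 * 0.648
= 0.7776


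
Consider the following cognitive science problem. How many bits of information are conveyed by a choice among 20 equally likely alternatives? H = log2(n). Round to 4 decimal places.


H = log2(n)
H = log2(20)
= 4.3219


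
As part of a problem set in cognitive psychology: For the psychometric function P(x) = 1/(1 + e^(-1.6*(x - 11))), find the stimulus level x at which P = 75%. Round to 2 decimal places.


At P = 0.75: 0.75 = 1/(1 + e^(-k*(x-x0)))
Solving: e^(-k*(x-x0)) = 1/3
x = x0 + ln(3)/k
ln(3) = 1.0986
x = 11 + 1.0986/1.6
= 11 + 0.6866
= 11.69


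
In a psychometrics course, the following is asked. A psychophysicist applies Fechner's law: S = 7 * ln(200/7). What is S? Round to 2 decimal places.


S = 7 * ln(200/7)
I/I0 = 28.571429
ln(28.571429) = 3.3524
S = 7 * 3.3524
= 23.47


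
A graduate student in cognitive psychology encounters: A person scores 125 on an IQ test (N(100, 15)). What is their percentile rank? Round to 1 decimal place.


z = (IQ - mean) / SD
z = (125 - 100) / 15 = 1.6667
Percentile = Phi(1.6667) * 100
Phi(1.6667) = 0.952213
= 95.2


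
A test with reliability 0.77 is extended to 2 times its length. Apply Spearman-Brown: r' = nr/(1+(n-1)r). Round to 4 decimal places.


r_new = n*r / (1 + (n-1)*r)
Numerator = 2 * 0.77 = 1.54
Denominator = 1 + 1 * 0.77 = 1.77
r_new = 1.54 / 1.77
= 0.8701


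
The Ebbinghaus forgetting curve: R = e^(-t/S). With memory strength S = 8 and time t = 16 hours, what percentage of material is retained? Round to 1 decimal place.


R = e^(-t/S)
-t/S = -16/8 = -2.0
R = e^(-2.0) = 0.135335
Percentage = 0.135335 * 100
= 13.5


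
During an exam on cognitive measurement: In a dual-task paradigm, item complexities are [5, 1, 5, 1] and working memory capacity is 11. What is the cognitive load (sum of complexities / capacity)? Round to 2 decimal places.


Total complexity = 5 + 1 + 5 + 1 = 12
Load = total / capacity = 12 / 11
= 1.09


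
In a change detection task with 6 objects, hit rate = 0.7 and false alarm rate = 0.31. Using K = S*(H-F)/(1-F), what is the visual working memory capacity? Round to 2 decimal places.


K = S * (H - F) / (1 - F)
H - F = 0.39
1 - F = 0.69
K = 6 * 0.39 / 0.69
= 3.39


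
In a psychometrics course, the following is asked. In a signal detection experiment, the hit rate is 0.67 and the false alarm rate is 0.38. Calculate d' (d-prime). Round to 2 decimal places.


d' = z(HR) - z(FAR)
z(0.67) = 0.4399
z(0.38) = -0.3055
d' = 0.4399 - -0.3055
= 0.75


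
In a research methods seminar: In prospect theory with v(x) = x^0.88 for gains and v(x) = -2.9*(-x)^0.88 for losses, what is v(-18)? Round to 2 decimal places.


Since x = -18 < 0, use v(x) = -lambda*(-x)^alpha
(-x) = 18
18^0.88 = 12.7245
v(-18) = -2.9 * 12.7245
= -36.90


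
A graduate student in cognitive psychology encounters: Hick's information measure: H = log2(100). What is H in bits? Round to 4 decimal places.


H = log2(n)
H = log2(100)
= 6.6439


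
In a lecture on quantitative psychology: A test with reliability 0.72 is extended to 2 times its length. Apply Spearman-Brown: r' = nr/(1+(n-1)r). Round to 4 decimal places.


r_new = n*r / (1 + (n-1)*r)
Numerator = 2 * 0.72 = 1.44
Denominator = 1 + 1 * 0.72 = 1.72
r_new = 1.44 / 1.72
= 0.8372


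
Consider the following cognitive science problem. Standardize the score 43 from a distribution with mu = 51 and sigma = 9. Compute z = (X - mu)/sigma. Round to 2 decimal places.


z = (X - mu) / sigma
= (43 - 51) / 9
= -8 / 9
= -0.89


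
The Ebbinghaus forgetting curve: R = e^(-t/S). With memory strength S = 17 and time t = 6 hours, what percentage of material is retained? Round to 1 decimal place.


R = e^(-t/S)
-t/S = -6/17 = -0.352941
R = e^(-0.352941) = 0.702619
Percentage = 0.702619 * 100
= 70.3


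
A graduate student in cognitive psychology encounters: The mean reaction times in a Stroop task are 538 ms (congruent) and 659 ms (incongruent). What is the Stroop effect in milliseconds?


Stroop effect = RT(incongruent) - RT(congruent)
= 659 - 538
= 121 ms


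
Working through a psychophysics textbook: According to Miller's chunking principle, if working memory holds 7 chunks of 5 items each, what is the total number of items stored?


Total items = chunks * items_per_chunk
= 7 * 5
= 35


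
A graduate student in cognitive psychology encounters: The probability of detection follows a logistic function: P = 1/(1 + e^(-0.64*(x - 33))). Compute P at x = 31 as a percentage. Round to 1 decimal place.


P(x) = 1/(1 + e^(-0.64*(31 - 33)))
Exponent = -0.64 * -2 = 1.28
e^(1.28) = 3.59664
P = 1/(1 + 3.59664) = 0.21755
Percentage = 21.8


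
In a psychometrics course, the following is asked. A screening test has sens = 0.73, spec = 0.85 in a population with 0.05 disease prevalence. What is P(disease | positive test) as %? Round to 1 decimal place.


PPV = (sens * prev) / (sens * prev + (1-spec) * (1-prev))
Numerator = 0.73 * 0.05 = 0.0365
P(positive and no disease) = (1 - spec) * (1 - prev) = (1 - 0.85) * (1 - 0.05) = 0.1425
Denominator = 0.0365 + 0.1425 = 0.179
PPV = 0.0365 / 0.179 = 0.203911
As percentage = 20.4


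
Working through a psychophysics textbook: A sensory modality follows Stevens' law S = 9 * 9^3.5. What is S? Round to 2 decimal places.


S = 9 * 9^3.5
9^3.5 = 2187.0
S = 9 * 2187.0
= 19683.00


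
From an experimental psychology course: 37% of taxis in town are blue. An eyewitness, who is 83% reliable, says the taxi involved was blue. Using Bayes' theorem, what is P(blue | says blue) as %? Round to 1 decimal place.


P(blue | says blue) = P(says blue | blue)*P(blue) / [P(says blue | blue)*P(blue) + P(says blue | not blue)*P(not blue)]
Numerator = 0.83 * 0.37 = 0.3071
False identification = 0.17 * 0.63 = 0.1071
P = 0.3071 / (0.3071 + 0.1071)
= 0.3071 / 0.4142
As percentage = 74.1


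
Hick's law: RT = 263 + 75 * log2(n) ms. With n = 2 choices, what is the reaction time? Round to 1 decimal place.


RT = 263 + 75 * log2(2)
log2(2) = 1.0
RT = 263 + 75 * 1.0
= 263 + 75.0
= 338.0 ms


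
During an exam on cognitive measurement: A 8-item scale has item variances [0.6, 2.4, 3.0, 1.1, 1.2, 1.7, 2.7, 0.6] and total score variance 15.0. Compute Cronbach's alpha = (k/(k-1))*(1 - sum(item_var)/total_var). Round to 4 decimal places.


alpha = (k/(k-1)) * (1 - sum(s_i^2)/s_total^2)
sum(item variances) = 13.3
k/(k-1) = 8/7 = 1.142857
1 - 13.3/15.0 = 1 - 0.886667 = 0.113333
alpha = 1.142857 * 0.113333
= 0.1295


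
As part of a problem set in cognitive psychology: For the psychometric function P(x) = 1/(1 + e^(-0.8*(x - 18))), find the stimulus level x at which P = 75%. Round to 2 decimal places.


At P = 0.75: 0.75 = 1/(1 + e^(-k*(x-x0)))
Solving: e^(-k*(x-x0)) = 1/3
x = x0 + ln(3)/k
ln(3) = 1.0986
x = 18 + 1.0986/0.8
= 18 + 1.3732
= 19.37


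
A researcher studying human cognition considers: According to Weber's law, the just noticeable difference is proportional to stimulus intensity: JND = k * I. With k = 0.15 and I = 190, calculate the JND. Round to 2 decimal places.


JND = k * I
JND = 0.15 * 190
= 28.50


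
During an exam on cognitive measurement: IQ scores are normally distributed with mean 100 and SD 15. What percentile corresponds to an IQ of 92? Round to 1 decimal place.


z = (IQ - mean) / SD
z = (92 - 100) / 15 = -0.5333
Percentile = Phi(-0.5333) * 100
Phi(-0.5333) = 0.296913
= 29.7


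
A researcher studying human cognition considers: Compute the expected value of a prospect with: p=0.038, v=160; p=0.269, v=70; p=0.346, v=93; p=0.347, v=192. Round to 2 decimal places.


EU = sum(p_i * v_i)
0.038 * 160 = 6.08
0.269 * 70 = 18.83
0.346 * 93 = 32.178
0.347 * 192 = 66.624
EU = 6.08 + 18.83 + 32.178 + 66.624
= 123.71


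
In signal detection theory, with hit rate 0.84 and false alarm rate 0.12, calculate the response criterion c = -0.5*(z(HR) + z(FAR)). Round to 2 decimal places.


c = -0.5 * (z(HR) + z(FAR))
z(0.84) = 0.9945
z(0.12) = -1.175
c = -0.5 * (0.9945 + -1.175)
= -0.5 * -0.1805
= 0.09


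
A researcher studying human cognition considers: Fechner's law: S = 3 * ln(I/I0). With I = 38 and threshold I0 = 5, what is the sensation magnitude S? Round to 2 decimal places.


S = 3 * ln(38/5)
I/I0 = 7.6
ln(7.6) = 2.0281
S = 3 * 2.0281
= 6.08


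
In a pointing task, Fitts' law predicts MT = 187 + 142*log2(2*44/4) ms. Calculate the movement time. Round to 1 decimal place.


MT = 187 + 142 * log2(2*44/4)
2D/W = 22.0
log2(22.0) = 4.4594
MT = 187 + 142 * 4.4594
= 820.2 ms


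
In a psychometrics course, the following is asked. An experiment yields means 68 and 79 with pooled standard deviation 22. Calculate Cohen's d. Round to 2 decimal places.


Cohen's d = (M1 - M2) / S_pooled
= (68 - 79) / 22
= -11 / 22
= -0.50


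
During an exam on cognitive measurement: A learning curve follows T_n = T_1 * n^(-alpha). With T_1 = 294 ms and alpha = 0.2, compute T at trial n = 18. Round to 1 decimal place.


T_n = 294 * 18^(-0.2)
18^(-0.2) = 0.560978
T_n = 294 * 0.560978
= 164.9 ms


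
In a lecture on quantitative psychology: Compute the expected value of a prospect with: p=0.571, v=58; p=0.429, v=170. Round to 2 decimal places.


EU = sum(p_i * v_i)
0.571 * 58 = 33.118
0.429 * 170 = 72.93
EU = 33.118 + 72.93
= 106.05


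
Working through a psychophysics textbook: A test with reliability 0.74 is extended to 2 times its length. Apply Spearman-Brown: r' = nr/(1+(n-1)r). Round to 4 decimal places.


r_new = n*r / (1 + (n-1)*r)
Numerator = 2 * 0.74 = 1.48
Denominator = 1 + 1 * 0.74 = 1.74
r_new = 1.48 / 1.74
= 0.8506


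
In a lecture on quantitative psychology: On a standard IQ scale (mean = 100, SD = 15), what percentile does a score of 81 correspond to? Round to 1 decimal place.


z = (IQ - mean) / SD
z = (81 - 100) / 15 = -1.2667
Percentile = Phi(-1.2667) * 100
Phi(-1.2667) = 0.102631
= 10.3


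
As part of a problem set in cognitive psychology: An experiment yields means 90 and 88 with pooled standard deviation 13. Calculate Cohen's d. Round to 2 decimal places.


Cohen's d = (M1 - M2) / S_pooled
= (90 - 88) / 13
= 2 / 13
= 0.15


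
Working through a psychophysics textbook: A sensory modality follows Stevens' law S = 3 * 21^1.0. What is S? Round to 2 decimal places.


S = 3 * 21^1.0
21^1.0 = 21.0
S = 3 * 21.0
= 63.00


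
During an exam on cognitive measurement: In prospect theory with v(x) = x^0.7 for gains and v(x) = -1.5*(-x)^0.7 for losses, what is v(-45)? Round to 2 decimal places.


Since x = -45 < 0, use v(x) = -lambda*(-x)^alpha
(-x) = 45
45^0.7 = 14.3631
v(-45) = -1.5 * 14.3631
= -21.54


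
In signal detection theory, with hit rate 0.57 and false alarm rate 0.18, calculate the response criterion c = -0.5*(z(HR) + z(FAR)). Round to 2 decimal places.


c = -0.5 * (z(HR) + z(FAR))
z(0.57) = 0.1764
z(0.18) = -0.9154
c = -0.5 * (0.1764 + -0.9154)
= -0.5 * -0.739
= 0.37


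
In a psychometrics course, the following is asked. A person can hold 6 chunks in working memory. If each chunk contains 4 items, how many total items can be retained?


Total items = chunks * items_per_chunk
= 6 * 4
= 24


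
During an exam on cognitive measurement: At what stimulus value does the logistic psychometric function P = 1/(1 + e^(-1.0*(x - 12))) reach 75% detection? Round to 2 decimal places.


At P = 0.75: 0.75 = 1/(1 + e^(-k*(x-x0)))
Solving: e^(-k*(x-x0)) = 1/3
x = x0 + ln(3)/k
ln(3) = 1.0986
x = 12 + 1.0986/1.0
= 12 + 1.0986
= 13.10


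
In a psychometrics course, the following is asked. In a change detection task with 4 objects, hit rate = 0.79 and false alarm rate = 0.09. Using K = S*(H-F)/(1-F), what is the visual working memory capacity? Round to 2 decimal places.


K = S * (H - F) / (1 - F)
H - F = 0.7
1 - F = 0.91
K = 4 * 0.7 / 0.91
= 3.08


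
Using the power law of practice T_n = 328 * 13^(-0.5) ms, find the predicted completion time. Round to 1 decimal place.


T_n = 328 * 13^(-0.5)
13^(-0.5) = 0.27735
T_n = 328 * 0.27735
= 91.0 ms


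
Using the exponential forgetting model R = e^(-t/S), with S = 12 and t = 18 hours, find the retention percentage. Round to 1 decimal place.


R = e^(-t/S)
-t/S = -18/12 = -1.5
R = e^(-1.5) = 0.22313
Percentage = 0.22313 * 100
= 22.3


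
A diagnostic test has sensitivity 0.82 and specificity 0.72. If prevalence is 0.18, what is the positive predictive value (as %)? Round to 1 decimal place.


PPV = (sens * prev) / (sens * prev + (1-spec) * (1-prev))
Numerator = 0.82 * 0.18 = 0.1476
P(positive and no disease) = (1 - spec) * (1 - prev) = (1 - 0.72) * (1 - 0.18) = 0.2296
Denominator = 0.1476 + 0.2296 = 0.3772
PPV = 0.1476 / 0.3772 = 0.391304
As percentage = 39.1


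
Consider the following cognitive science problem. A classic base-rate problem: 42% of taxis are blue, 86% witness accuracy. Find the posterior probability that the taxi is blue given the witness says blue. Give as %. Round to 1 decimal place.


P(blue | says blue) = P(says blue | blue)*P(blue) / [P(says blue | blue)*P(blue) + P(says blue | not blue)*P(not blue)]
Numerator = 0.86 * 0.42 = 0.3612
False identification = 0.14 * 0.58 = 0.0812
P = 0.3612 / (0.3612 + 0.0812)
= 0.3612 / 0.4424
As percentage = 81.6


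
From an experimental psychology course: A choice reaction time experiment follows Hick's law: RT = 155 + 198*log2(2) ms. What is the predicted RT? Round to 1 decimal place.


RT = 155 + 198 * log2(2)
log2(2) = 1.0
RT = 155 + 198 * 1.0
= 155 + 198.0
= 353.0 ms


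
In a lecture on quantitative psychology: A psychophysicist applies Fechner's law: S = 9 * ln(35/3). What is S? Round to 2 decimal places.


S = 9 * ln(35/3)
I/I0 = 11.666667
ln(11.666667) = 2.4567
S = 9 * 2.4567
= 22.11


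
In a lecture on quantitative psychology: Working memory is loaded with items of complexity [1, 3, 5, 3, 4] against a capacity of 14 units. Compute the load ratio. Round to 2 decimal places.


Total complexity = 1 + 3 + 5 + 3 + 4 = 16
Load = total / capacity = 16 / 14
= 1.14


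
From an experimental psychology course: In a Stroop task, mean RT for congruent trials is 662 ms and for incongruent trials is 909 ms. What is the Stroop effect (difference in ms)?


Stroop effect = RT(incongruent) - RT(congruent)
= 909 - 662
= 247 ms


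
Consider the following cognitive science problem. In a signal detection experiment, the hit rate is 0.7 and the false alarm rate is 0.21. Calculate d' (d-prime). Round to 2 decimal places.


d' = z(HR) - z(FAR)
z(0.7) = 0.5244
z(0.21) = -0.8064
d' = 0.5244 - -0.8064
= 1.33


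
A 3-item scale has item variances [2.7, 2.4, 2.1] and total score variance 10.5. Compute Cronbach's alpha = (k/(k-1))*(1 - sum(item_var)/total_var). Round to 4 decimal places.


alpha = (k/(k-1)) * (1 - sum(s_i^2)/s_total^2)
sum(item variances) = 7.2
k/(k-1) = 3/2 = 1.5
1 - 7.2/10.5 = 1 - 0.685714 = 0.314286
alpha = 1.5 * 0.314286
= 0.4714


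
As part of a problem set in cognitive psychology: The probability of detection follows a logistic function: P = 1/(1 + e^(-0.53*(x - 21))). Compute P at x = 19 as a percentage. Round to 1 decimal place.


P(x) = 1/(1 + e^(-0.53*(19 - 21)))
Exponent = -0.53 * -2 = 1.06
e^(1.06) = 2.886371
P = 1/(1 + 2.886371) = 0.257309
Percentage = 25.7


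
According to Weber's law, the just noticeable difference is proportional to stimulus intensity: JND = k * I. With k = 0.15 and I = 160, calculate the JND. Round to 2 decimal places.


JND = k * I
JND = 0.15 * 160
= 24.00


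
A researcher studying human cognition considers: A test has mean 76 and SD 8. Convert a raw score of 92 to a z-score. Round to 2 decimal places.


z = (X - mu) / sigma
= (92 - 76) / 8
= 16 / 8
= 2.00


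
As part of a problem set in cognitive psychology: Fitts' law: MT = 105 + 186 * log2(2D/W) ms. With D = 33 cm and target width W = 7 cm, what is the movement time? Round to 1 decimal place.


MT = 105 + 186 * log2(2*33/7)
2D/W = 9.428571
log2(9.428571) = 3.237
MT = 105 + 186 * 3.237
= 707.1 ms


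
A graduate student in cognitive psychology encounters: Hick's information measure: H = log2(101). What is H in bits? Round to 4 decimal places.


H = log2(n)
H = log2(101)
= 6.6582


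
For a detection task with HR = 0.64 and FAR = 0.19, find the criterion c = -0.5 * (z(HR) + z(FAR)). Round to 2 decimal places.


c = -0.5 * (z(HR) + z(FAR))
z(0.64) = 0.3585
z(0.19) = -0.8779
c = -0.5 * (0.3585 + -0.8779)
= -0.5 * -0.5194
= 0.26


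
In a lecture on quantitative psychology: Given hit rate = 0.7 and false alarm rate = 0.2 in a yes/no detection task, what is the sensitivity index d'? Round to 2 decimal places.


d' = z(HR) - z(FAR)
z(0.7) = 0.5244
z(0.2) = -0.8416
d' = 0.5244 - -0.8416
= 1.37


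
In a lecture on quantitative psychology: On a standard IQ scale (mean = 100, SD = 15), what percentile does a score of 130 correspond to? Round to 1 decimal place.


z = (IQ - mean) / SD
z = (130 - 100) / 15 = 2.0
Percentile = Phi(2.0) * 100
Phi(2.0) = 0.97725
= 97.7


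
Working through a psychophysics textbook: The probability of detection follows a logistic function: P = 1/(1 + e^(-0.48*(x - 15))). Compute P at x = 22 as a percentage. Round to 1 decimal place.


P(x) = 1/(1 + e^(-0.48*(22 - 15)))
Exponent = -0.48 * 7 = -3.36
e^(-3.36) = 0.034735
P = 1/(1 + 0.034735) = 0.966431
Percentage = 96.6


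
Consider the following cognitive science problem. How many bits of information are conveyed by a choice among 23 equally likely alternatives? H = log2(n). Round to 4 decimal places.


H = log2(n)
H = log2(23)
= 4.5236


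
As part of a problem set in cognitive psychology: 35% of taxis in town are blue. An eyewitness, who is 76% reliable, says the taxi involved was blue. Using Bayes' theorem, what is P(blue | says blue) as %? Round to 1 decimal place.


P(blue | says blue) = P(says blue | blue)*P(blue) / [P(says blue | blue)*P(blue) + P(says blue | not blue)*P(not blue)]
Numerator = 0.76 * 0.35 = 0.266
False identification = 0.24 * 0.65 = 0.156
P = 0.266 / (0.266 + 0.156)
= 0.266 / 0.422
As percentage = 63.0


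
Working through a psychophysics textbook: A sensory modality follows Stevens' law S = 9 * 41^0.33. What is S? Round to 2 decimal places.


S = 9 * 41^0.33
41^0.33 = 3.4058
S = 9 * 3.4058
= 30.65


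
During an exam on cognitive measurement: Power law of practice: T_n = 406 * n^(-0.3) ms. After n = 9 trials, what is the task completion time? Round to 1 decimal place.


T_n = 406 * 9^(-0.3)
9^(-0.3) = 0.517282
T_n = 406 * 0.517282
= 210.0 ms


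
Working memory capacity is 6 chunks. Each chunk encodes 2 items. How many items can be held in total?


Total items = chunks * items_per_chunk
= 6 * 2
= 12


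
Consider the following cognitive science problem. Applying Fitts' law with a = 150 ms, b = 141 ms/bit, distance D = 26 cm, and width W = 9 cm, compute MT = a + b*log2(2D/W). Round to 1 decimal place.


MT = 150 + 141 * log2(2*26/9)
2D/W = 5.777778
log2(5.777778) = 2.5305
MT = 150 + 141 * 2.5305
= 506.8 ms


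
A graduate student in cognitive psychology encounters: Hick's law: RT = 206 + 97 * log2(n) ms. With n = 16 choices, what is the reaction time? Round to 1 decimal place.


RT = 206 + 97 * log2(16)
log2(16) = 4.0
RT = 206 + 97 * 4.0
= 206 + 388.0
= 594.0 ms


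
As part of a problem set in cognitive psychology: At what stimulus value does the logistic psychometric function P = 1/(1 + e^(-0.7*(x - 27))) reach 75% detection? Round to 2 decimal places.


At P = 0.75: 0.75 = 1/(1 + e^(-k*(x-x0)))
Solving: e^(-k*(x-x0)) = 1/3
x = x0 + ln(3)/k
ln(3) = 1.0986
x = 27 + 1.0986/0.7
= 27 + 1.5694
= 28.57


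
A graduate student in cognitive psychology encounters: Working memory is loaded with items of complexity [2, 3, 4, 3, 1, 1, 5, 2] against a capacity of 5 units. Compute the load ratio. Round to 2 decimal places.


Total complexity = 2 + 3 + 4 + 3 + 1 + 1 + 5 + 2 = 21
Load = total / capacity = 21 / 5
= 4.20


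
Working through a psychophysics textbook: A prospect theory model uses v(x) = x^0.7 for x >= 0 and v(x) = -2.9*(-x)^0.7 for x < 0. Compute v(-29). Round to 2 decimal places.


Since x = -29 < 0, use v(x) = -lambda*(-x)^alpha
(-x) = 29
29^0.7 = 10.5604
v(-29) = -2.9 * 10.5604
= -30.63
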